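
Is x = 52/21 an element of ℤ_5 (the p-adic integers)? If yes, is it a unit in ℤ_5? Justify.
x ∈ ℤ_5^× (unit); v_5(x) = 0

ℤ_5 = {x ∈ ℚ_5 : v_5(x) ≥ 0} and ℤ_5^× = {x ∈ ℤ_5 : v_5(x) = 0}. Here v_5(52/21) = v_5(num) − v_5(den) = 0; compare against these criteria.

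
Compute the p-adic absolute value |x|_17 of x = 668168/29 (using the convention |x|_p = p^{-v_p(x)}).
|668168/29|_17 = 1/83521

Step 1 — compute v_17(x) by factoring powers of 17 out of the numerator and denominator: v_17(668168/29) = 4. Step 2 — apply |x|_p = p^{-v_p(x)} = 17^{-4} = 1/83521.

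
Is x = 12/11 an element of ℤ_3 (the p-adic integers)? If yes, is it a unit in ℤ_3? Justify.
x ∈ ℤ_3 but not a unit; v_3(x) = 1 > 0

ℤ_3 = {x ∈ ℚ_3 : v_3(x) ≥ 0} and ℤ_3^× = {x ∈ ℤ_3 : v_3(x) = 0}. Here v_3(12/11) = v_3(num) − v_3(den) = 1; compare against these criteria.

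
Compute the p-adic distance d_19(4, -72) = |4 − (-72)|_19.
d_19(4, -72) = 1/19

Step 1 — x − y = 4 − (-72) = 76. Step 2 — v_19(76) = 1 (factor: 76 = (19^1 · 4); the sign does not affect v_p). Step 3 — |x − y|_19 = 19^{-1} = 1/19.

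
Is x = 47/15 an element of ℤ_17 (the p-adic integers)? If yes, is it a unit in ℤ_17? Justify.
x ∈ ℤ_17^× (unit); v_17(x) = 0

ℤ_17 = {x ∈ ℚ_17 : v_17(x) ≥ 0} and ℤ_17^× = {x ∈ ℤ_17 : v_17(x) = 0}. Here v_17(47/15) = v_17(num) − v_17(den) = 0; compare against these criteria.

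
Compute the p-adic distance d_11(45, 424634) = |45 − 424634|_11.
d_11(45, 424634) = 1/14641

Step 1 — x − y = 45 − 424634 = -424589. Step 2 — v_11(-424589) = 4 (factor: -424589 = −(11^4 · 29); the sign does not affect v_p). Step 3 — |x − y|_11 = 11^{-4} = 1/14641.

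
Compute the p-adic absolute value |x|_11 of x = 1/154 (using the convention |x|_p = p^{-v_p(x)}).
|1/154|_11 = 11

Step 1 — compute v_11(x) by factoring powers of 11 out of the numerator and denominator: v_11(1/154) = -1. Step 2 — apply |x|_p = p^{-v_p(x)} = 11^{1} = 11.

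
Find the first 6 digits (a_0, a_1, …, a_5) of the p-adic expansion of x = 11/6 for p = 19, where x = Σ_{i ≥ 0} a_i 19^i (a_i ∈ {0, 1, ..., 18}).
(a_0, …, a_5) = (5, 3, 3, 3, 3, 3)

v_19(11/6) = 0 (numerator and denominator both coprime to 19), so x ∈ ℤ_19^×. Compute digits iteratively via a_i = x_i mod 19, x_{i+1} = (x_i − a_i)/19, with x_0 = x:
  x_0 = 11/6;  a_0 = 5;  x_1 = (x_0 − 5)/19 = -1/6
  x_1 = -1/6;  a_1 = 3;  x_2 = (x_1 − 3)/19 = -1/6
  x_2 = -1/6;  a_2 = 3;  x_3 = (x_2 − 3)/19 = -1/6
  x_3 = -1/6;  a_3 = 3;  x_4 = (x_3 − 3)/19 = -1/6
  x_4 = -1/6;  a_4 = 3;  x_5 = (x_4 − 3)/19 = -1/6
  x_5 = -1/6;  a_5 = 3;  x_6 = (x_5 − 3)/19 = -1/6
Digits: (5, 3, 3, 3, 3, 3).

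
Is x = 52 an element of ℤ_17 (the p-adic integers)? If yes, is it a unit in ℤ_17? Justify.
x ∈ ℤ_17^× (unit); v_17(x) = 0

ℤ_17 = {x ∈ ℚ_17 : v_17(x) ≥ 0} and ℤ_17^× = {x ∈ ℤ_17 : v_17(x) = 0}. Here v_17(52) = v_17(num) − v_17(den) = 0; compare against these criteria.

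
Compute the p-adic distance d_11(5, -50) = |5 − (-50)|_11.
d_11(5, -50) = 1/11

Step 1 — x − y = 5 − (-50) = 55. Step 2 — v_11(55) = 1 (factor: 55 = (11^1 · 5); the sign does not affect v_p). Step 3 — |x − y|_11 = 11^{-1} = 1/11.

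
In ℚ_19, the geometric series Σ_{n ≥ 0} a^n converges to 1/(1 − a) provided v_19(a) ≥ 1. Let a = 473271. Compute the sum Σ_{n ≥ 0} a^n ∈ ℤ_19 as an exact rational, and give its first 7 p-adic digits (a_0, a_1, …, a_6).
Σ a^n = 1/(1 − a) = -1/473270;  first 7 digits = (1, 0, 0, 12, 3, 0, 11)

v_19(a) = 3 ≥ 1, so the series converges in ℤ_19 to 1/(1 − a) = 1/(1 − 473271) = -1/473270. Expand this rational in ℤ_19: compute digits iteratively via d_i = x_i mod 19, x_{i+1} = (x_i − d_i)/19. The first 7 digits are (1, 0, 0, 12, 3, 0, 11).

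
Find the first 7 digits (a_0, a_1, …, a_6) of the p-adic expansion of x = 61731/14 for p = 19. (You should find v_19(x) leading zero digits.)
(a_0, …, a_6) = (0, 0, 0, 2, 4, 12, 17)

v_19(61731/14) = 3, so a_0 = ... = a_2 = 0. Factor out: x = 19^3 · u with u = 9/14 a unit in ℤ_19. Expand u iteratively via a_{v+i} = u_i mod 19, u_{i+1} = (u_i − a_{v+i})/19:
  u_0 = 9/14;  a_3 = 2;  u_1 = (u_0 − 2)/19 = -1/14
  u_1 = -1/14;  a_4 = 4;  u_2 = (u_1 − 4)/19 = -3/14
  u_2 = -3/14;  a_5 = 12;  u_3 = (u_2 − 12)/19 = -9/14
  u_3 = -9/14;  a_6 = 17;  u_4 = (u_3 − 17)/19 = -13/14
Digits: (0, 0, 0, 2, 4, 12, 17).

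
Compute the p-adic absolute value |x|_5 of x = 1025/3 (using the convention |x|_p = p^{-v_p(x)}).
|1025/3|_5 = 1/25

Step 1 — compute v_5(x) by factoring powers of 5 out of the numerator and denominator: v_5(1025/3) = 2. Step 2 — apply |x|_p = p^{-v_p(x)} = 5^{-2} = 1/25.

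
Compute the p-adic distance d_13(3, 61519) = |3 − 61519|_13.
d_13(3, 61519) = 1/2197

Step 1 — x − y = 3 − 61519 = -61516. Step 2 — v_13(-61516) = 3 (factor: -61516 = −(13^3 · 28); the sign does not affect v_p). Step 3 — |x − y|_13 = 13^{-3} = 1/2197.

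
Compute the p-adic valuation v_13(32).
v_13(32) = 0

v_13(n) is the largest exponent k such that 13^k divides n. Factor out: 32 = 13^0 · 32. (Sign doesn't affect v_p.) So v_13(32) = 0.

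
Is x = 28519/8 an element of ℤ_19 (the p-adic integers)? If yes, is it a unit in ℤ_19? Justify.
x ∈ ℤ_19 but not a unit; v_19(x) = 2 > 0

ℤ_19 = {x ∈ ℚ_19 : v_19(x) ≥ 0} and ℤ_19^× = {x ∈ ℤ_19 : v_19(x) = 0}. Here v_19(28519/8) = v_19(num) − v_19(den) = 2; compare against these criteria.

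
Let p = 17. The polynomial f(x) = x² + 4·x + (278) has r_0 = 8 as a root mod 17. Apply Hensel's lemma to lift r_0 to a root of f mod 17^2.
r_1 = 76 (mod 289)

Hensel: r_{i+1} = r_i − f(r_i)·(f′(r_i))^{-1} mod 17^{i+2}, f′(x) = 2x + 4. Iterate:
  r_0 = 8 (mod 17)
  r_1 = 76 (mod 289)
Final: r = 76 satisfies f(r) ≡ 0 mod 17^2.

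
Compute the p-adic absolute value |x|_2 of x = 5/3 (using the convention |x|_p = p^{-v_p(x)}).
|5/3|_2 = 1

Step 1 — compute v_2(x) by factoring powers of 2 out of the numerator and denominator: v_2(5/3) = 0. Step 2 — apply |x|_p = p^{-v_p(x)} = 2^{0} = 1.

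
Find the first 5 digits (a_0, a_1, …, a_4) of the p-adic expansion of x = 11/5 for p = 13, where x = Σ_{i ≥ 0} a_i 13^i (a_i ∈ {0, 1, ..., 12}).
(a_0, …, a_4) = (10, 2, 5, 10, 7)

v_13(11/5) = 0 (numerator and denominator both coprime to 13), so x ∈ ℤ_13^×. Compute digits iteratively via a_i = x_i mod 13, x_{i+1} = (x_i − a_i)/13, with x_0 = x:
  x_0 = 11/5;  a_0 = 10;  x_1 = (x_0 − 10)/13 = -3/5
  x_1 = -3/5;  a_1 = 2;  x_2 = (x_1 − 2)/13 = -1/5
  x_2 = -1/5;  a_2 = 5;  x_3 = (x_2 − 5)/13 = -2/5
  x_3 = -2/5;  a_3 = 10;  x_4 = (x_3 − 10)/13 = -4/5
  x_4 = -4/5;  a_4 = 7;  x_5 = (x_4 − 7)/13 = -3/5
Digits: (10, 2, 5, 10, 7).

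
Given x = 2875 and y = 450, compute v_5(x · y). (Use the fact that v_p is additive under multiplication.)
v_5(1293750) = 5

v_p(x) = 3 (factor: 2875 = 5^3 · 23); v_p(y) = 2 (factor: 450 = 5^2 · 18). Additivity: v_p(xy) = v_p(x) + v_p(y) = 3 + 2 = 5. (Direct check: xy = 1293750 = 5^5 · (414).)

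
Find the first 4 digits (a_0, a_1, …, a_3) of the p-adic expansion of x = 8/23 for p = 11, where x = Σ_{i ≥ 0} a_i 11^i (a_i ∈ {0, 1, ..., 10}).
(a_0, …, a_3) = (8, 6, 8, 4)

v_11(8/23) = 0 (numerator and denominator both coprime to 11), so x ∈ ℤ_11^×. Compute digits iteratively via a_i = x_i mod 11, x_{i+1} = (x_i − a_i)/11, with x_0 = x:
  x_0 = 8/23;  a_0 = 8;  x_1 = (x_0 − 8)/11 = -16/23
  x_1 = -16/23;  a_1 = 6;  x_2 = (x_1 − 6)/11 = -14/23
  x_2 = -14/23;  a_2 = 8;  x_3 = (x_2 − 8)/11 = -18/23
  x_3 = -18/23;  a_3 = 4;  x_4 = (x_3 − 4)/11 = -10/23
Digits: (8, 6, 8, 4).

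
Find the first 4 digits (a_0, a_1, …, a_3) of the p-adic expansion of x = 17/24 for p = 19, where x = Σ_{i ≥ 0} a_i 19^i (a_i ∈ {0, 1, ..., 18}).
(a_0, …, a_3) = (11, 5, 10, 5)

v_19(17/24) = 0 (numerator and denominator both coprime to 19), so x ∈ ℤ_19^×. Compute digits iteratively via a_i = x_i mod 19, x_{i+1} = (x_i − a_i)/19, with x_0 = x:
  x_0 = 17/24;  a_0 = 11;  x_1 = (x_0 − 11)/19 = -13/24
  x_1 = -13/24;  a_1 = 5;  x_2 = (x_1 − 5)/19 = -7/24
  x_2 = -7/24;  a_2 = 10;  x_3 = (x_2 − 10)/19 = -13/24
  x_3 = -13/24;  a_3 = 5;  x_4 = (x_3 − 5)/19 = -7/24
Digits: (11, 5, 10, 5).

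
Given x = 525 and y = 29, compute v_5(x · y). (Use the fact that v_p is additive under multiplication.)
v_5(15225) = 2

v_p(x) = 2 (factor: 525 = 5^2 · 21); v_p(y) = 0 (factor: 29 = 5^0 · 29). Additivity: v_p(xy) = v_p(x) + v_p(y) = 2 + 0 = 2. (Direct check: xy = 15225 = 5^2 · (609).)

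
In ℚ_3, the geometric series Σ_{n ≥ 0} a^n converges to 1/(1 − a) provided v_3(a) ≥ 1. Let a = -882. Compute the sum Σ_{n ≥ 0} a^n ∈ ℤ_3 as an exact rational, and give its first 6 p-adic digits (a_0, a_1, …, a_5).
Σ a^n = 1/(1 − a) = 1/883;  first 6 digits = (1, 0, 1, 0, 2, 2)

v_3(a) = 2 ≥ 1, so the series converges in ℤ_3 to 1/(1 − a) = 1/(1 − (-882)) = 1/883. Expand this rational in ℤ_3: compute digits iteratively via d_i = x_i mod 3, x_{i+1} = (x_i − d_i)/3. The first 6 digits are (1, 0, 1, 0, 2, 2).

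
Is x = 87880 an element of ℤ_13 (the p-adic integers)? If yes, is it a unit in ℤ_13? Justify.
x ∈ ℤ_13 but not a unit; v_13(x) = 3 > 0

ℤ_13 = {x ∈ ℚ_13 : v_13(x) ≥ 0} and ℤ_13^× = {x ∈ ℤ_13 : v_13(x) = 0}. Here v_13(87880) = v_13(num) − v_13(den) = 3; compare against these criteria.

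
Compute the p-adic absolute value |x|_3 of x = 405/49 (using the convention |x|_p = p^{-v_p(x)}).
|405/49|_3 = 1/81

Step 1 — compute v_3(x) by factoring powers of 3 out of the numerator and denominator: v_3(405/49) = 4. Step 2 — apply |x|_p = p^{-v_p(x)} = 3^{-4} = 1/81.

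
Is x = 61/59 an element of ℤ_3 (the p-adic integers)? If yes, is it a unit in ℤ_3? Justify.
x ∈ ℤ_3^× (unit); v_3(x) = 0

ℤ_3 = {x ∈ ℚ_3 : v_3(x) ≥ 0} and ℤ_3^× = {x ∈ ℤ_3 : v_3(x) = 0}. Here v_3(61/59) = v_3(num) − v_3(den) = 0; compare against these criteria.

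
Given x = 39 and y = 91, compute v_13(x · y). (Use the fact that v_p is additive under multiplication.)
v_13(3549) = 2

v_p(x) = 1 (factor: 39 = 13^1 · 3); v_p(y) = 1 (factor: 91 = 13^1 · 7). Additivity: v_p(xy) = v_p(x) + v_p(y) = 1 + 1 = 2. (Direct check: xy = 3549 = 13^2 · (21).)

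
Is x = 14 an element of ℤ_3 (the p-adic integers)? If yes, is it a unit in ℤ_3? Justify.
x ∈ ℤ_3^× (unit); v_3(x) = 0

ℤ_3 = {x ∈ ℚ_3 : v_3(x) ≥ 0} and ℤ_3^× = {x ∈ ℤ_3 : v_3(x) = 0}. Here v_3(14) = v_3(num) − v_3(den) = 0; compare against these criteria.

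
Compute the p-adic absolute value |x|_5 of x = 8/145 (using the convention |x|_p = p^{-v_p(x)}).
|8/145|_5 = 5

Step 1 — compute v_5(x) by factoring powers of 5 out of the numerator and denominator: v_5(8/145) = -1. Step 2 — apply |x|_p = p^{-v_p(x)} = 5^{1} = 5.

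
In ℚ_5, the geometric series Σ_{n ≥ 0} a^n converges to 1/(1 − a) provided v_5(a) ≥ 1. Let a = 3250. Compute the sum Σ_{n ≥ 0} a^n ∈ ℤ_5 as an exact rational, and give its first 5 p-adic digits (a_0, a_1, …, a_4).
Σ a^n = 1/(1 − a) = -1/3249;  first 5 digits = (1, 0, 0, 1, 0)

v_5(a) = 3 ≥ 1, so the series converges in ℤ_5 to 1/(1 − a) = 1/(1 − 3250) = -1/3249. Expand this rational in ℤ_5: compute digits iteratively via d_i = x_i mod 5, x_{i+1} = (x_i − d_i)/5. The first 5 digits are (1, 0, 0, 1, 0).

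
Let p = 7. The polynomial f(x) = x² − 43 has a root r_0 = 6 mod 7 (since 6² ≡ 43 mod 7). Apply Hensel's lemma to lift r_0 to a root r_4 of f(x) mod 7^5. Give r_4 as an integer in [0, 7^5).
r_4 = 9974 (mod 16807)

Hensel's recurrence: r_{i+1} = r_i − f(r_i)·(f′(r_i))^{-1} mod 7^{i+2}, with f′(x) = 2x. Iterate:
  r_0 = 6 (mod 7)
  r_1 = 27 (mod 49)
  r_2 = 27 (mod 343)
  r_3 = 370 (mod 2401)
  r_4 = 9974 (mod 16807)
Final: r_4 = 9974, and one checks f(r_4) ≡ 0 mod 7^5.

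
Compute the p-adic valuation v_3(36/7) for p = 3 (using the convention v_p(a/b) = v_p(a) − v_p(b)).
v_3(36/7) = 2

Factor powers of 3 from the numerator and denominator of the reduced fraction: 36 = 3^2 · 4 and 7 = 3^0 · 7. Apply v_p(a/b) = v_p(a) − v_p(b): v_3(36/7) = 2 − 0 = 2.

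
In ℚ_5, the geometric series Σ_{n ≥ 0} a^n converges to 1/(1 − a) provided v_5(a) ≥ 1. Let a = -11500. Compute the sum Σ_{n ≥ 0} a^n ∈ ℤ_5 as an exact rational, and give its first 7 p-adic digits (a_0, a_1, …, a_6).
Σ a^n = 1/(1 − a) = 1/11501;  first 7 digits = (1, 0, 0, 3, 1, 1, 3)

v_5(a) = 3 ≥ 1, so the series converges in ℤ_5 to 1/(1 − a) = 1/(1 − (-11500)) = 1/11501. Expand this rational in ℤ_5: compute digits iteratively via d_i = x_i mod 5, x_{i+1} = (x_i − d_i)/5. The first 7 digits are (1, 0, 0, 3, 1, 1, 3).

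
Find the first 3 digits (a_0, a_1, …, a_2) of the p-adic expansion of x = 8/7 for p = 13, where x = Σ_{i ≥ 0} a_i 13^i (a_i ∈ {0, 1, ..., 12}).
(a_0, …, a_2) = (3, 11, 1)

v_13(8/7) = 0 (numerator and denominator both coprime to 13), so x ∈ ℤ_13^×. Compute digits iteratively via a_i = x_i mod 13, x_{i+1} = (x_i − a_i)/13, with x_0 = x:
  x_0 = 8/7;  a_0 = 3;  x_1 = (x_0 − 3)/13 = -1/7
  x_1 = -1/7;  a_1 = 11;  x_2 = (x_1 − 11)/13 = -6/7
  x_2 = -6/7;  a_2 = 1;  x_3 = (x_2 − 1)/13 = -1/7
Digits: (3, 11, 1).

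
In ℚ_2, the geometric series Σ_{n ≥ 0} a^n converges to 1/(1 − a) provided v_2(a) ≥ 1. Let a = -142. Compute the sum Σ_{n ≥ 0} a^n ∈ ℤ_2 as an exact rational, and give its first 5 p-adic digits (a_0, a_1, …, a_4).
Σ a^n = 1/(1 − a) = 1/143;  first 5 digits = (1, 1, 1, 1, 0)

v_2(a) = 1 ≥ 1, so the series converges in ℤ_2 to 1/(1 − a) = 1/(1 − (-142)) = 1/143. Expand this rational in ℤ_2: compute digits iteratively via d_i = x_i mod 2, x_{i+1} = (x_i − d_i)/2. The first 5 digits are (1, 1, 1, 1, 0).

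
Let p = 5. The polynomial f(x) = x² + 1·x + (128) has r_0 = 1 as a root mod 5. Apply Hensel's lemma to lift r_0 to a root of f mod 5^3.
r_2 = 91 (mod 125)

Hensel: r_{i+1} = r_i − f(r_i)·(f′(r_i))^{-1} mod 5^{i+2}, f′(x) = 2x + 1. Iterate:
  r_0 = 1 (mod 5)
  r_1 = 16 (mod 25)
  r_2 = 91 (mod 125)
Final: r = 91 satisfies f(r) ≡ 0 mod 5^3.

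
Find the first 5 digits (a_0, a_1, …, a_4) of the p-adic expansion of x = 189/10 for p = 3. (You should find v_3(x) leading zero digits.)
(a_0, …, a_4) = (0, 0, 0, 1, 2)

v_3(189/10) = 3, so a_0 = ... = a_2 = 0. Factor out: x = 3^3 · u with u = 7/10 a unit in ℤ_3. Expand u iteratively via a_{v+i} = u_i mod 3, u_{i+1} = (u_i − a_{v+i})/3:
  u_0 = 7/10;  a_3 = 1;  u_1 = (u_0 − 1)/3 = -1/10
  u_1 = -1/10;  a_4 = 2;  u_2 = (u_1 − 2)/3 = -7/10
Digits: (0, 0, 0, 1, 2).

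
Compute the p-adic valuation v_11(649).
v_11(649) = 1

v_11(n) is the largest exponent k such that 11^k divides n. Factor out: 649 = 11^1 · 59. (Sign doesn't affect v_p.) So v_11(649) = 1.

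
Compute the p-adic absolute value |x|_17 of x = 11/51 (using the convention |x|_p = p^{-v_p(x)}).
|11/51|_17 = 17

Step 1 — compute v_17(x) by factoring powers of 17 out of the numerator and denominator: v_17(11/51) = -1. Step 2 — apply |x|_p = p^{-v_p(x)} = 17^{1} = 17.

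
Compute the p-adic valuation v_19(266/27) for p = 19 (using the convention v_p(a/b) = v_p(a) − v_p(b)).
v_19(266/27) = 1

Factor powers of 19 from the numerator and denominator of the reduced fraction: 266 = 19^1 · 14 and 27 = 19^0 · 27. Apply v_p(a/b) = v_p(a) − v_p(b): v_19(266/27) = 1 − 0 = 1.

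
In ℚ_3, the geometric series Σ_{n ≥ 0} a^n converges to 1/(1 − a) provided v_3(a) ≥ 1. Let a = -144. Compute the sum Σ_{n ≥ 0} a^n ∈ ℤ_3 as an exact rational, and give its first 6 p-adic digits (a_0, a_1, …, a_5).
Σ a^n = 1/(1 − a) = 1/145;  first 6 digits = (1, 0, 2, 0, 2, 0)

v_3(a) = 2 ≥ 1, so the series converges in ℤ_3 to 1/(1 − a) = 1/(1 − (-144)) = 1/145. Expand this rational in ℤ_3: compute digits iteratively via d_i = x_i mod 3, x_{i+1} = (x_i − d_i)/3. The first 6 digits are (1, 0, 2, 0, 2, 0).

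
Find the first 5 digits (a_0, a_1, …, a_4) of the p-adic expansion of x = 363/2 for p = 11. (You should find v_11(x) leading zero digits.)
(a_0, …, a_4) = (0, 0, 7, 5, 5)

v_11(363/2) = 2, so a_0 = ... = a_1 = 0. Factor out: x = 11^2 · u with u = 3/2 a unit in ℤ_11. Expand u iteratively via a_{v+i} = u_i mod 11, u_{i+1} = (u_i − a_{v+i})/11:
  u_0 = 3/2;  a_2 = 7;  u_1 = (u_0 − 7)/11 = -1/2
  u_1 = -1/2;  a_3 = 5;  u_2 = (u_1 − 5)/11 = -1/2
  u_2 = -1/2;  a_4 = 5;  u_3 = (u_2 − 5)/11 = -1/2
Digits: (0, 0, 7, 5, 5).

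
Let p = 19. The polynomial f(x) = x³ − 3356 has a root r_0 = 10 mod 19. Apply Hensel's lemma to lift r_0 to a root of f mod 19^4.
r_3 = 104472 (mod 130321)

Hensel: r_{i+1} = r_i − f(r_i)/f′(r_i) mod 19^{i+2}, where f′(x) = 3x². Iterate:
  r_0 = 10 (mod 19)
  r_1 = 143 (mod 361)
  r_2 = 1587 (mod 6859)
  r_3 = 104472 (mod 130321)
Final: r = 104472 with f(r) ≡ 0 mod 19^4.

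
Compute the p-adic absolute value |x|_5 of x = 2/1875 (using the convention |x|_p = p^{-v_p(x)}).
|2/1875|_5 = 625

Step 1 — compute v_5(x) by factoring powers of 5 out of the numerator and denominator: v_5(2/1875) = -4. Step 2 — apply |x|_p = p^{-v_p(x)} = 5^{4} = 625.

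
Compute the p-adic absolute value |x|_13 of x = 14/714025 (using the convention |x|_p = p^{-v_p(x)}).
|14/714025|_13 = 28561

Step 1 — compute v_13(x) by factoring powers of 13 out of the numerator and denominator: v_13(14/714025) = -4. Step 2 — apply |x|_p = p^{-v_p(x)} = 13^{4} = 28561.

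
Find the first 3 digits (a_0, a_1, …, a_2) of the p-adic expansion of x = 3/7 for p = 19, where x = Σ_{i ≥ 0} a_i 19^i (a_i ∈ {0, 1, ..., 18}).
(a_0, …, a_2) = (14, 2, 8)

v_19(3/7) = 0 (numerator and denominator both coprime to 19), so x ∈ ℤ_19^×. Compute digits iteratively via a_i = x_i mod 19, x_{i+1} = (x_i − a_i)/19, with x_0 = x:
  x_0 = 3/7;  a_0 = 14;  x_1 = (x_0 − 14)/19 = -5/7
  x_1 = -5/7;  a_1 = 2;  x_2 = (x_1 − 2)/19 = -1/7
  x_2 = -1/7;  a_2 = 8;  x_3 = (x_2 − 8)/19 = -3/7
Digits: (14, 2, 8).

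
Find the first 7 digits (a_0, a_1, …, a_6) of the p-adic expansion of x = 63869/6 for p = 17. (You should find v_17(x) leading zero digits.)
(a_0, …, a_6) = (0, 0, 0, 5, 14, 2, 14)

v_17(63869/6) = 3, so a_0 = ... = a_2 = 0. Factor out: x = 17^3 · u with u = 13/6 a unit in ℤ_17. Expand u iteratively via a_{v+i} = u_i mod 17, u_{i+1} = (u_i − a_{v+i})/17:
  u_0 = 13/6;  a_3 = 5;  u_1 = (u_0 − 5)/17 = -1/6
  u_1 = -1/6;  a_4 = 14;  u_2 = (u_1 − 14)/17 = -5/6
  u_2 = -5/6;  a_5 = 2;  u_3 = (u_2 − 2)/17 = -1/6
  u_3 = -1/6;  a_6 = 14;  u_4 = (u_3 − 14)/17 = -5/6
Digits: (0, 0, 0, 5, 14, 2, 14).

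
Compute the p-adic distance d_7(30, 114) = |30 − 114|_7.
d_7(30, 114) = 1/7

Step 1 — x − y = 30 − 114 = -84. Step 2 — v_7(-84) = 1 (factor: -84 = −(7^1 · 12); the sign does not affect v_p). Step 3 — |x − y|_7 = 7^{-1} = 1/7.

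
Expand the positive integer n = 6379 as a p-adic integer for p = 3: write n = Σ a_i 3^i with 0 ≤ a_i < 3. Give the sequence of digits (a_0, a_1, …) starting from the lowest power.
(a_0, a_1, …) = (1, 2, 0, 2, 0, 2, 2, 2)

Repeated division by 3 gives the digits low-to-high: 6379 = 1 + 2·3^1 + 2·3^3 + 2·3^5 + 2·3^6 + 2·3^7. Digit sequence: (1, 2, 0, 2, 0, 2, 2, 2).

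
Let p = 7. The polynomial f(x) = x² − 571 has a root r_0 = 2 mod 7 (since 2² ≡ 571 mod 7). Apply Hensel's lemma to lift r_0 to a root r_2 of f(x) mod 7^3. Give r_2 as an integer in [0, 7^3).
r_2 = 303 (mod 343)

Hensel's recurrence: r_{i+1} = r_i − f(r_i)·(f′(r_i))^{-1} mod 7^{i+2}, with f′(x) = 2x. Iterate:
  r_0 = 2 (mod 7)
  r_1 = 9 (mod 49)
  r_2 = 303 (mod 343)
Final: r_2 = 303, and one checks f(r_2) ≡ 0 mod 7^3.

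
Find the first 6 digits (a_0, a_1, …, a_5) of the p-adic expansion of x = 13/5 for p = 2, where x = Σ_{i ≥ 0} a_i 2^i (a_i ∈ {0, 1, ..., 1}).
(a_0, …, a_5) = (1, 0, 0, 1, 0, 1)

v_2(13/5) = 0 (numerator and denominator both coprime to 2), so x ∈ ℤ_2^×. Compute digits iteratively via a_i = x_i mod 2, x_{i+1} = (x_i − a_i)/2, with x_0 = x:
  x_0 = 13/5;  a_0 = 1;  x_1 = (x_0 − 1)/2 = 4/5
  x_1 = 4/5;  a_1 = 0;  x_2 = (x_1 − 0)/2 = 2/5
  x_2 = 2/5;  a_2 = 0;  x_3 = (x_2 − 0)/2 = 1/5
  x_3 = 1/5;  a_3 = 1;  x_4 = (x_3 − 1)/2 = -2/5
  x_4 = -2/5;  a_4 = 0;  x_5 = (x_4 − 0)/2 = -1/5
  x_5 = -1/5;  a_5 = 1;  x_6 = (x_5 − 1)/2 = -3/5
Digits: (1, 0, 0, 1, 0, 1).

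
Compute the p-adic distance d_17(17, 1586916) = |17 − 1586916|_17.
d_17(17, 1586916) = 1/83521

Step 1 — x − y = 17 − 1586916 = -1586899. Step 2 — v_17(-1586899) = 4 (factor: -1586899 = −(17^4 · 19); the sign does not affect v_p). Step 3 — |x − y|_17 = 17^{-4} = 1/83521.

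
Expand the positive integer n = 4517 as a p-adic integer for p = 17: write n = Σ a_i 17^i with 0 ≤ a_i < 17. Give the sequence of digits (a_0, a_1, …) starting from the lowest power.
(a_0, a_1, …) = (12, 10, 15)

Repeated division by 17 gives the digits low-to-high: 4517 = 12 + 10·17^1 + 15·17^2. Digit sequence: (12, 10, 15).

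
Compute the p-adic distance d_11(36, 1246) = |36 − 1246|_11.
d_11(36, 1246) = 1/121

Step 1 — x − y = 36 − 1246 = -1210. Step 2 — v_11(-1210) = 2 (factor: -1210 = −(11^2 · 10); the sign does not affect v_p). Step 3 — |x − y|_11 = 11^{-2} = 1/121.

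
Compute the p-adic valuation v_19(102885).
v_19(102885) = 3

v_19(n) is the largest exponent k such that 19^k divides n. Factor out: 102885 = 19^3 · 15. (Sign doesn't affect v_p.) So v_19(102885) = 3.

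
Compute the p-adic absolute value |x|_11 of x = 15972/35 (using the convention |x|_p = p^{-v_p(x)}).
|15972/35|_11 = 1/1331

Step 1 — compute v_11(x) by factoring powers of 11 out of the numerator and denominator: v_11(15972/35) = 3. Step 2 — apply |x|_p = p^{-v_p(x)} = 11^{-3} = 1/1331.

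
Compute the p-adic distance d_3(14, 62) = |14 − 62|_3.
d_3(14, 62) = 1/3

Step 1 — x − y = 14 − 62 = -48. Step 2 — v_3(-48) = 1 (factor: -48 = −(3^1 · 16); the sign does not affect v_p). Step 3 — |x − y|_3 = 3^{-1} = 1/3.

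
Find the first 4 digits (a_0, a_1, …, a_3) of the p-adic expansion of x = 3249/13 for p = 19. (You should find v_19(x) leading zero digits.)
(a_0, …, a_3) = (0, 0, 8, 4)

v_19(3249/13) = 2, so a_0 = ... = a_1 = 0. Factor out: x = 19^2 · u with u = 9/13 a unit in ℤ_19. Expand u iteratively via a_{v+i} = u_i mod 19, u_{i+1} = (u_i − a_{v+i})/19:
  u_0 = 9/13;  a_2 = 8;  u_1 = (u_0 − 8)/19 = -5/13
  u_1 = -5/13;  a_3 = 4;  u_2 = (u_1 − 4)/19 = -3/13
Digits: (0, 0, 8, 4).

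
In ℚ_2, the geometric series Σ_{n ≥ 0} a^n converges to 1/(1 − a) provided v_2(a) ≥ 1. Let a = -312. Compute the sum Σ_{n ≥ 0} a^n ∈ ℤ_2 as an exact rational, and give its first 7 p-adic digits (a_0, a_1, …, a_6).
Σ a^n = 1/(1 − a) = 1/313;  first 7 digits = (1, 0, 0, 1, 0, 0, 0)

v_2(a) = 3 ≥ 1, so the series converges in ℤ_2 to 1/(1 − a) = 1/(1 − (-312)) = 1/313. Expand this rational in ℤ_2: compute digits iteratively via d_i = x_i mod 2, x_{i+1} = (x_i − d_i)/2. The first 7 digits are (1, 0, 0, 1, 0, 0, 0).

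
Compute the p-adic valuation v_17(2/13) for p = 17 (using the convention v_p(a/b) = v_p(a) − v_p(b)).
v_17(2/13) = 0

Factor powers of 17 from the numerator and denominator of the reduced fraction: 2 = 17^0 · 2 and 13 = 17^0 · 13. Apply v_p(a/b) = v_p(a) − v_p(b): v_17(2/13) = 0 − 0 = 0.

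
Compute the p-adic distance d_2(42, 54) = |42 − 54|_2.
d_2(42, 54) = 1/4

Step 1 — x − y = 42 − 54 = -12. Step 2 — v_2(-12) = 2 (factor: -12 = −(2^2 · 3); the sign does not affect v_p). Step 3 — |x − y|_2 = 2^{-2} = 1/4.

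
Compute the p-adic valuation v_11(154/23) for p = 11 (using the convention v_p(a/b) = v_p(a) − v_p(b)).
v_11(154/23) = 1

Factor powers of 11 from the numerator and denominator of the reduced fraction: 154 = 11^1 · 14 and 23 = 11^0 · 23. Apply v_p(a/b) = v_p(a) − v_p(b): v_11(154/23) = 1 − 0 = 1.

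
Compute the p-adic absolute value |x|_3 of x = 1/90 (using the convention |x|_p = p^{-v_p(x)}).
|1/90|_3 = 9

Step 1 — compute v_3(x) by factoring powers of 3 out of the numerator and denominator: v_3(1/90) = -2. Step 2 — apply |x|_p = p^{-v_p(x)} = 3^{2} = 9.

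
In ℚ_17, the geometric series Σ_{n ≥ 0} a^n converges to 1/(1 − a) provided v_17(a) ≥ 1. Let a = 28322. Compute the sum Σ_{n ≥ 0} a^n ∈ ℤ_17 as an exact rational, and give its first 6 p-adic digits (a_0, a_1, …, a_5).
Σ a^n = 1/(1 − a) = -1/28321;  first 6 digits = (1, 0, 13, 5, 16, 3)

v_17(a) = 2 ≥ 1, so the series converges in ℤ_17 to 1/(1 − a) = 1/(1 − 28322) = -1/28321. Expand this rational in ℤ_17: compute digits iteratively via d_i = x_i mod 17, x_{i+1} = (x_i − d_i)/17. The first 6 digits are (1, 0, 13, 5, 16, 3).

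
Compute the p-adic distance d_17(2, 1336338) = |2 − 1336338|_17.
d_17(2, 1336338) = 1/83521

Step 1 — x − y = 2 − 1336338 = -1336336. Step 2 — v_17(-1336336) = 4 (factor: -1336336 = −(17^4 · 16); the sign does not affect v_p). Step 3 — |x − y|_17 = 17^{-4} = 1/83521.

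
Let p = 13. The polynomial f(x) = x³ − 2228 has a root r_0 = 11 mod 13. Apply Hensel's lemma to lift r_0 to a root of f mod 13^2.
r_1 = 128 (mod 169)

Hensel: r_{i+1} = r_i − f(r_i)/f′(r_i) mod 13^{i+2}, where f′(x) = 3x². Iterate:
  r_0 = 11 (mod 13)
  r_1 = 128 (mod 169)
Final: r = 128 with f(r) ≡ 0 mod 13^2.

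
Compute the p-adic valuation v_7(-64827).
v_7(-64827) = 4

v_7(n) is the largest exponent k such that 7^k divides n. Factor out: -64827 = -7^4 · 27. (Sign doesn't affect v_p.) So v_7(-64827) = 4.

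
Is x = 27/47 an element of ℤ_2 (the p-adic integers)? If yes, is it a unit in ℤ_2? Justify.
x ∈ ℤ_2^× (unit); v_2(x) = 0

ℤ_2 = {x ∈ ℚ_2 : v_2(x) ≥ 0} and ℤ_2^× = {x ∈ ℤ_2 : v_2(x) = 0}. Here v_2(27/47) = v_2(num) − v_2(den) = 0; compare against these criteria.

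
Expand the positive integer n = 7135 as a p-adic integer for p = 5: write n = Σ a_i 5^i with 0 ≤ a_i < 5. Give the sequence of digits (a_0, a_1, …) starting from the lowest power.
(a_0, a_1, …) = (0, 2, 0, 2, 1, 2)

Repeated division by 5 gives the digits low-to-high: 7135 = 2·5^1 + 2·5^3 + 1·5^4 + 2·5^5. Digit sequence: (0, 2, 0, 2, 1, 2).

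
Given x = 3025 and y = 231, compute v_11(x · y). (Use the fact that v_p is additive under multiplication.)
v_11(698775) = 3

v_p(x) = 2 (factor: 3025 = 11^2 · 25); v_p(y) = 1 (factor: 231 = 11^1 · 21). Additivity: v_p(xy) = v_p(x) + v_p(y) = 2 + 1 = 3. (Direct check: xy = 698775 = 11^3 · (525).)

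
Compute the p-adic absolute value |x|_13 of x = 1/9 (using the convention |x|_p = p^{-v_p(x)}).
|1/9|_13 = 1

Step 1 — compute v_13(x) by factoring powers of 13 out of the numerator and denominator: v_13(1/9) = 0. Step 2 — apply |x|_p = p^{-v_p(x)} = 13^{0} = 1.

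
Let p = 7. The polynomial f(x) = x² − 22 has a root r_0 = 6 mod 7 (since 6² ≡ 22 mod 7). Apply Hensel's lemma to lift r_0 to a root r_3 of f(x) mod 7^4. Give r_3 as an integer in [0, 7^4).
r_3 = 2316 (mod 2401)

Hensel's recurrence: r_{i+1} = r_i − f(r_i)·(f′(r_i))^{-1} mod 7^{i+2}, with f′(x) = 2x. Iterate:
  r_0 = 6 (mod 7)
  r_1 = 13 (mod 49)
  r_2 = 258 (mod 343)
  r_3 = 2316 (mod 2401)
Final: r_3 = 2316, and one checks f(r_3) ≡ 0 mod 7^4.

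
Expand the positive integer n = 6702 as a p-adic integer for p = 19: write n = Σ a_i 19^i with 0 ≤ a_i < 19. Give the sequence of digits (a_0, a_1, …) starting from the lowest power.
(a_0, a_1, …) = (14, 10, 18)

Repeated division by 19 gives the digits low-to-high: 6702 = 14 + 10·19^1 + 18·19^2. Digit sequence: (14, 10, 18).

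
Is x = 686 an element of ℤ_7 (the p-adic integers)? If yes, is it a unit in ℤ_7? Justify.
x ∈ ℤ_7 but not a unit; v_7(x) = 3 > 0

ℤ_7 = {x ∈ ℚ_7 : v_7(x) ≥ 0} and ℤ_7^× = {x ∈ ℤ_7 : v_7(x) = 0}. Here v_7(686) = v_7(num) − v_7(den) = 3; compare against these criteria.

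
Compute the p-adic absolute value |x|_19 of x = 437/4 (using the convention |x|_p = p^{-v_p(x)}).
|437/4|_19 = 1/19

Step 1 — compute v_19(x) by factoring powers of 19 out of the numerator and denominator: v_19(437/4) = 1. Step 2 — apply |x|_p = p^{-v_p(x)} = 19^{-1} = 1/19.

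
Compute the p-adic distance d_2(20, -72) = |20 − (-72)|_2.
d_2(20, -72) = 1/4

Step 1 — x − y = 20 − (-72) = 92. Step 2 — v_2(92) = 2 (factor: 92 = (2^2 · 23); the sign does not affect v_p). Step 3 — |x − y|_2 = 2^{-2} = 1/4.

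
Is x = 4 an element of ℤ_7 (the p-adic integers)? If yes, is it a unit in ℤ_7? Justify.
x ∈ ℤ_7^× (unit); v_7(x) = 0

ℤ_7 = {x ∈ ℚ_7 : v_7(x) ≥ 0} and ℤ_7^× = {x ∈ ℤ_7 : v_7(x) = 0}. Here v_7(4) = v_7(num) − v_7(den) = 0; compare against these criteria.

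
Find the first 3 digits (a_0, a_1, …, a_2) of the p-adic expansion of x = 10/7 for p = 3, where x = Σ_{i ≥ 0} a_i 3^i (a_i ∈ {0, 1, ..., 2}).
(a_0, …, a_2) = (1, 1, 1)

v_3(10/7) = 0 (numerator and denominator both coprime to 3), so x ∈ ℤ_3^×. Compute digits iteratively via a_i = x_i mod 3, x_{i+1} = (x_i − a_i)/3, with x_0 = x:
  x_0 = 10/7;  a_0 = 1;  x_1 = (x_0 − 1)/3 = 1/7
  x_1 = 1/7;  a_1 = 1;  x_2 = (x_1 − 1)/3 = -2/7
  x_2 = -2/7;  a_2 = 1;  x_3 = (x_2 − 1)/3 = -3/7
Digits: (1, 1, 1).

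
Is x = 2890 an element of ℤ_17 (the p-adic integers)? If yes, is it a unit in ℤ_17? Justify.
x ∈ ℤ_17 but not a unit; v_17(x) = 2 > 0

ℤ_17 = {x ∈ ℚ_17 : v_17(x) ≥ 0} and ℤ_17^× = {x ∈ ℤ_17 : v_17(x) = 0}. Here v_17(2890) = v_17(num) − v_17(den) = 2; compare against these criteria.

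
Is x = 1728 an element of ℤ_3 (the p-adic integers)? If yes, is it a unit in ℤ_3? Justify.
x ∈ ℤ_3 but not a unit; v_3(x) = 3 > 0

ℤ_3 = {x ∈ ℚ_3 : v_3(x) ≥ 0} and ℤ_3^× = {x ∈ ℤ_3 : v_3(x) = 0}. Here v_3(1728) = v_3(num) − v_3(den) = 3; compare against these criteria.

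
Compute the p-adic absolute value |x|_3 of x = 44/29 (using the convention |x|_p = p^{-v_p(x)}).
|44/29|_3 = 1

Step 1 — compute v_3(x) by factoring powers of 3 out of the numerator and denominator: v_3(44/29) = 0. Step 2 — apply |x|_p = p^{-v_p(x)} = 3^{0} = 1.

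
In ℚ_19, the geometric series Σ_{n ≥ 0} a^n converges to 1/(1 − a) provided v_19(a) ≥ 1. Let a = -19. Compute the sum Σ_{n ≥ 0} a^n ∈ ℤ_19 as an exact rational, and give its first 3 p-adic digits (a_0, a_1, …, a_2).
Σ a^n = 1/(1 − a) = 1/20;  first 3 digits = (1, 18, 0)

v_19(a) = 1 ≥ 1, so the series converges in ℤ_19 to 1/(1 − a) = 1/(1 − (-19)) = 1/20. Expand this rational in ℤ_19: compute digits iteratively via d_i = x_i mod 19, x_{i+1} = (x_i − d_i)/19. The first 3 digits are (1, 18, 0).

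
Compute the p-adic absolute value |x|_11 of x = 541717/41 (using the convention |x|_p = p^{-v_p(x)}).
|541717/41|_11 = 1/14641

Step 1 — compute v_11(x) by factoring powers of 11 out of the numerator and denominator: v_11(541717/41) = 4. Step 2 — apply |x|_p = p^{-v_p(x)} = 11^{-4} = 1/14641.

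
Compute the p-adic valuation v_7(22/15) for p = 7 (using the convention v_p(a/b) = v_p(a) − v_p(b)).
v_7(22/15) = 0

Factor powers of 7 from the numerator and denominator of the reduced fraction: 22 = 7^0 · 22 and 15 = 7^0 · 15. Apply v_p(a/b) = v_p(a) − v_p(b): v_7(22/15) = 0 − 0 = 0.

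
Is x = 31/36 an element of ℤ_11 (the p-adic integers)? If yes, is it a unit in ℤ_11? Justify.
x ∈ ℤ_11^× (unit); v_11(x) = 0

ℤ_11 = {x ∈ ℚ_11 : v_11(x) ≥ 0} and ℤ_11^× = {x ∈ ℤ_11 : v_11(x) = 0}. Here v_11(31/36) = v_11(num) − v_11(den) = 0; compare against these criteria.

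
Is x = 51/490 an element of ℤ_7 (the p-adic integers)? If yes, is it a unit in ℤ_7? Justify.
x ∉ ℤ_7 (v_7(x) = -2 < 0)

ℤ_7 = {x ∈ ℚ_7 : v_7(x) ≥ 0} and ℤ_7^× = {x ∈ ℤ_7 : v_7(x) = 0}. Here v_7(51/490) = v_7(num) − v_7(den) = -2; compare against these criteria.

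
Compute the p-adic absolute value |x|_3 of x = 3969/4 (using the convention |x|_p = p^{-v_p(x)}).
|3969/4|_3 = 1/81

Step 1 — compute v_3(x) by factoring powers of 3 out of the numerator and denominator: v_3(3969/4) = 4. Step 2 — apply |x|_p = p^{-v_p(x)} = 3^{-4} = 1/81.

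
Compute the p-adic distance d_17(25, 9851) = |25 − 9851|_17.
d_17(25, 9851) = 1/4913

Step 1 — x − y = 25 − 9851 = -9826. Step 2 — v_17(-9826) = 3 (factor: -9826 = −(17^3 · 2); the sign does not affect v_p). Step 3 — |x − y|_17 = 17^{-3} = 1/4913.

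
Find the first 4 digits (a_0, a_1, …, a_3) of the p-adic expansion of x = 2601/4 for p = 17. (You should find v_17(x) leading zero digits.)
(a_0, …, a_3) = (0, 0, 15, 12)

v_17(2601/4) = 2, so a_0 = ... = a_1 = 0. Factor out: x = 17^2 · u with u = 9/4 a unit in ℤ_17. Expand u iteratively via a_{v+i} = u_i mod 17, u_{i+1} = (u_i − a_{v+i})/17:
  u_0 = 9/4;  a_2 = 15;  u_1 = (u_0 − 15)/17 = -3/4
  u_1 = -3/4;  a_3 = 12;  u_2 = (u_1 − 12)/17 = -3/4
Digits: (0, 0, 15, 12).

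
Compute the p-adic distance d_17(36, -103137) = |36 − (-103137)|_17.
d_17(36, -103137) = 1/4913

Step 1 — x − y = 36 − (-103137) = 103173. Step 2 — v_17(103173) = 3 (factor: 103173 = (17^3 · 21); the sign does not affect v_p). Step 3 — |x − y|_17 = 17^{-3} = 1/4913.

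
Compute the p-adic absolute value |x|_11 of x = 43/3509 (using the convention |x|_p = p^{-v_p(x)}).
|43/3509|_11 = 121

Step 1 — compute v_11(x) by factoring powers of 11 out of the numerator and denominator: v_11(43/3509) = -2. Step 2 — apply |x|_p = p^{-v_p(x)} = 11^{2} = 121.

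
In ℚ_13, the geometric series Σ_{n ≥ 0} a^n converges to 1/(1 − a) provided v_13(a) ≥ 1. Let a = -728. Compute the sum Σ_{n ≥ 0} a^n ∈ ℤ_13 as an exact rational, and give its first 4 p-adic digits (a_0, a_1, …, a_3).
Σ a^n = 1/(1 − a) = 1/729;  first 4 digits = (1, 9, 11, 7)

v_13(a) = 1 ≥ 1, so the series converges in ℤ_13 to 1/(1 − a) = 1/(1 − (-728)) = 1/729. Expand this rational in ℤ_13: compute digits iteratively via d_i = x_i mod 13, x_{i+1} = (x_i − d_i)/13. The first 4 digits are (1, 9, 11, 7).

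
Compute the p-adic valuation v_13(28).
v_13(28) = 0

v_13(n) is the largest exponent k such that 13^k divides n. Factor out: 28 = 13^0 · 28. (Sign doesn't affect v_p.) So v_13(28) = 0.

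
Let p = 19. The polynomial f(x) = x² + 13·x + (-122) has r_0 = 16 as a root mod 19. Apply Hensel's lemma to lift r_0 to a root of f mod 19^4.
r_3 = 112135 (mod 130321)

Hensel: r_{i+1} = r_i − f(r_i)·(f′(r_i))^{-1} mod 19^{i+2}, f′(x) = 2x + 13. Iterate:
  r_0 = 16 (mod 19)
  r_1 = 225 (mod 361)
  r_2 = 2391 (mod 6859)
  r_3 = 112135 (mod 130321)
Final: r = 112135 satisfies f(r) ≡ 0 mod 19^4.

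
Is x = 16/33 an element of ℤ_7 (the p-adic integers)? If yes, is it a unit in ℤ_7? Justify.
x ∈ ℤ_7^× (unit); v_7(x) = 0

ℤ_7 = {x ∈ ℚ_7 : v_7(x) ≥ 0} and ℤ_7^× = {x ∈ ℤ_7 : v_7(x) = 0}. Here v_7(16/33) = v_7(num) − v_7(den) = 0; compare against these criteria.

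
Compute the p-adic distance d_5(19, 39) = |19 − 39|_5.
d_5(19, 39) = 1/5

Step 1 — x − y = 19 − 39 = -20. Step 2 — v_5(-20) = 1 (factor: -20 = −(5^1 · 4); the sign does not affect v_p). Step 3 — |x − y|_5 = 5^{-1} = 1/5.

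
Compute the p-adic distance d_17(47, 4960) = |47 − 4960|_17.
d_17(47, 4960) = 1/4913

Step 1 — x − y = 47 − 4960 = -4913. Step 2 — v_17(-4913) = 3 (factor: -4913 = −(17^3 · 1); the sign does not affect v_p). Step 3 — |x − y|_17 = 17^{-3} = 1/4913.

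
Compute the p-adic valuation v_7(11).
v_7(11) = 0

v_7(n) is the largest exponent k such that 7^k divides n. Factor out: 11 = 7^0 · 11. (Sign doesn't affect v_p.) So v_7(11) = 0.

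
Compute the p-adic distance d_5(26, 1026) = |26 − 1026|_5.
d_5(26, 1026) = 1/125

Step 1 — x − y = 26 − 1026 = -1000. Step 2 — v_5(-1000) = 3 (factor: -1000 = −(5^3 · 8); the sign does not affect v_p). Step 3 — |x − y|_5 = 5^{-3} = 1/125.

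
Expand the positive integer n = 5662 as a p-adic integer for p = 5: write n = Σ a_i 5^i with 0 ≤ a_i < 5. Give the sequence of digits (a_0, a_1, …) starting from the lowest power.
(a_0, a_1, …) = (2, 2, 1, 0, 4, 1)

Repeated division by 5 gives the digits low-to-high: 5662 = 2 + 2·5^1 + 1·5^2 + 4·5^4 + 1·5^5. Digit sequence: (2, 2, 1, 0, 4, 1).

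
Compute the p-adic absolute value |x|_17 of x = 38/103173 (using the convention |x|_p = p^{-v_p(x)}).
|38/103173|_17 = 4913

Step 1 — compute v_17(x) by factoring powers of 17 out of the numerator and denominator: v_17(38/103173) = -3. Step 2 — apply |x|_p = p^{-v_p(x)} = 17^{3} = 4913.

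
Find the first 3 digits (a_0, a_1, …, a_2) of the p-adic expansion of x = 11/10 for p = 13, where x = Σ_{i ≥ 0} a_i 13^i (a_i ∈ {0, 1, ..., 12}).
(a_0, …, a_2) = (5, 1, 9)

v_13(11/10) = 0 (numerator and denominator both coprime to 13), so x ∈ ℤ_13^×. Compute digits iteratively via a_i = x_i mod 13, x_{i+1} = (x_i − a_i)/13, with x_0 = x:
  x_0 = 11/10;  a_0 = 5;  x_1 = (x_0 − 5)/13 = -3/10
  x_1 = -3/10;  a_1 = 1;  x_2 = (x_1 − 1)/13 = -1/10
  x_2 = -1/10;  a_2 = 9;  x_3 = (x_2 − 9)/13 = -7/10
Digits: (5, 1, 9).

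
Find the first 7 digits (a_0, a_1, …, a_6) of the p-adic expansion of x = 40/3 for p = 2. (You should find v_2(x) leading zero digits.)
(a_0, …, a_6) = (0, 0, 0, 1, 1, 1, 0)

v_2(40/3) = 3, so a_0 = ... = a_2 = 0. Factor out: x = 2^3 · u with u = 5/3 a unit in ℤ_2. Expand u iteratively via a_{v+i} = u_i mod 2, u_{i+1} = (u_i − a_{v+i})/2:
  u_0 = 5/3;  a_3 = 1;  u_1 = (u_0 − 1)/2 = 1/3
  u_1 = 1/3;  a_4 = 1;  u_2 = (u_1 − 1)/2 = -1/3
  u_2 = -1/3;  a_5 = 1;  u_3 = (u_2 − 1)/2 = -2/3
  u_3 = -2/3;  a_6 = 0;  u_4 = (u_3 − 0)/2 = -1/3
Digits: (0, 0, 0, 1, 1, 1, 0).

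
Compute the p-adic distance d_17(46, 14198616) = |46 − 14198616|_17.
d_17(46, 14198616) = 1/1419857

Step 1 — x − y = 46 − 14198616 = -14198570. Step 2 — v_17(-14198570) = 5 (factor: -14198570 = −(17^5 · 10); the sign does not affect v_p). Step 3 — |x − y|_17 = 17^{-5} = 1/1419857.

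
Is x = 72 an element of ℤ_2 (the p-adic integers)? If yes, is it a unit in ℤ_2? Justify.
x ∈ ℤ_2 but not a unit; v_2(x) = 3 > 0

ℤ_2 = {x ∈ ℚ_2 : v_2(x) ≥ 0} and ℤ_2^× = {x ∈ ℤ_2 : v_2(x) = 0}. Here v_2(72) = v_2(num) − v_2(den) = 3; compare against these criteria.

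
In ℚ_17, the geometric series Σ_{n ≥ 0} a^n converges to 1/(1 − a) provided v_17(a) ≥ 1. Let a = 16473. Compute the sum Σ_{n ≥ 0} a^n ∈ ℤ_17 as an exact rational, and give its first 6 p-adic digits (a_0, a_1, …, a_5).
Σ a^n = 1/(1 − a) = -1/16472;  first 6 digits = (1, 0, 6, 3, 2, 4)

v_17(a) = 2 ≥ 1, so the series converges in ℤ_17 to 1/(1 − a) = 1/(1 − 16473) = -1/16472. Expand this rational in ℤ_17: compute digits iteratively via d_i = x_i mod 17, x_{i+1} = (x_i − d_i)/17. The first 6 digits are (1, 0, 6, 3, 2, 4).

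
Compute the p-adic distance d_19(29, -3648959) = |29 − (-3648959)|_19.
d_19(29, -3648959) = 1/130321

Step 1 — x − y = 29 − (-3648959) = 3648988. Step 2 — v_19(3648988) = 4 (factor: 3648988 = (19^4 · 28); the sign does not affect v_p). Step 3 — |x − y|_19 = 19^{-4} = 1/130321.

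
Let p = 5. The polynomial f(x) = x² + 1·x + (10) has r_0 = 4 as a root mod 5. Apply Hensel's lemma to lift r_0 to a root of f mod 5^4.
r_3 = 234 (mod 625)

Hensel: r_{i+1} = r_i − f(r_i)·(f′(r_i))^{-1} mod 5^{i+2}, f′(x) = 2x + 1. Iterate:
  r_0 = 4 (mod 5)
  r_1 = 9 (mod 25)
  r_2 = 109 (mod 125)
  r_3 = 234 (mod 625)
Final: r = 234 satisfies f(r) ≡ 0 mod 5^4.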